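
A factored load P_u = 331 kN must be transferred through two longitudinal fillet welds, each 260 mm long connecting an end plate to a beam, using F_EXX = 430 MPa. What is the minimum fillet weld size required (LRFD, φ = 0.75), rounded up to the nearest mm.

Total weld length L = 520 mm.
Required throat t_e = P_u / (φ × 0.6 F_EXX × L) = 331 / (0.75 × 0.6 × 430 × 520 × 10⁻³) = 3.29 mm.
Required leg w = t_e / 0.707 = 4.653 mm → use 5 mm.

w = 5 mm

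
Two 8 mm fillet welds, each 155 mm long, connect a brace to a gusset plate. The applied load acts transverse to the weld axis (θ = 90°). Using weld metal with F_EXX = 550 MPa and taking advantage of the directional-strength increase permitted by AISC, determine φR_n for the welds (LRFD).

t_e = 0.707 × 8 = 5.656 mm; A_we = 5.656 × 310 = 1753 mm².
Directional factor: 1.0 + 0.5 sin^1.5(90°) = 1.5.
F_nw = 0.6 × 550 × 1.5 = 495 MPa.
φR_n = 0.75 × 495 × 1753 × 10⁻³ = 650.9 kN.

φR_n ≈ 651 kN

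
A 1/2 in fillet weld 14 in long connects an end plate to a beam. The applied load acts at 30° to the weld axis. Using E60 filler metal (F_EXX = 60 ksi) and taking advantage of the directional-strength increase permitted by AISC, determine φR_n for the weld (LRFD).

φR_n ≈ 157 kips

t_e = 0.707 × 0.5 = 0.3535 in; A_we = 0.3535 × 14 = 4.949 in².
Directional factor: 1.0 + 0.5 sin^1.5(30°) = 1.177.
F_nw = 0.6 × 60 × 1.177 = 42.36 ksi.
φR_n = 0.75 × 42.36 × 4.949 = 157.2 kips.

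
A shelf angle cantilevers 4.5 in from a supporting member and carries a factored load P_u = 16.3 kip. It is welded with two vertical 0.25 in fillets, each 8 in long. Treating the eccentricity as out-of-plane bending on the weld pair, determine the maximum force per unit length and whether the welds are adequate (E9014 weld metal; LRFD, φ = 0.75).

f_max ≈ 3.59 kip/in; adequate

E90XX → F_EXX = 90 ksi.
L_w = 2 × 8 = 16 in; section modulus (unit throat) S = 2 × L²/6 = 21.33 in².
Direct shear f_v = P/L_w = 16.3/16 = 1.019 kip/in.
Moment M = P × e = 16.3 × 4.5 = 73.35 kip·in; bending f_b = M/S = 3.438 kip/in.
f_max = √(f_v² + f_b²) = √(1.019² + 3.438²) = 3.586 kip/in.
φr_n = 0.75 × 0.6 × 90 × (0.707 × 0.25) = 7.158 kip/in → adequate.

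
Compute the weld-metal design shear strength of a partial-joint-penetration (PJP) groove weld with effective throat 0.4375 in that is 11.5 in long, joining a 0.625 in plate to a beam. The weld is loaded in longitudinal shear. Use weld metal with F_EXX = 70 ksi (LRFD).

φR_n ≈ 158 kip

Effective throat (given) t_e = 0.4375 in.
A_we = 0.4375 × 11.5 = 5.031 in².
F_nw = 0.6 F_EXX = 42 ksi.
φR_n = 0.75 × 42 × 5.031 = 158.5 kip.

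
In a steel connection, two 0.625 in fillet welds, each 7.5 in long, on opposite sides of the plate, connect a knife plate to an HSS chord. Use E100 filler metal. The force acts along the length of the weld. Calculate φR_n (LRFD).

φR_n ≈ 298 kips

E100XX → F_EXX = 100 ksi.
Effective throat t_e = 0.707 × 0.625 = 0.4419 in.
Total length L = 15 in; A_we = 0.4419 × 15 = 6.628 in².
F_nw = 0.6 F_EXX = 0.6 × 100 = 60 ksi.
φR_n = 0.75 × 60 × 6.628 = 298.3 kips.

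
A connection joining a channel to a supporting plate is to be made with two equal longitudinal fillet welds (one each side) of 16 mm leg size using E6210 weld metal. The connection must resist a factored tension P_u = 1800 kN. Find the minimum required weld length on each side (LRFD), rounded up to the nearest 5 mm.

E62XX → F_EXX = 620 MPa.
Throat t_e = 0.707 × 16 = 11.31 mm.
φr_n = 0.75 × 0.6 × 620 × 11.31 × 10⁻³ = 3.156 kN/mm.
L_req = P_u / φr_n = 1800 / 3.156 = 570.3 mm total.
Per side: 570.3 / 2 = 285.2 mm.
Round up → use L = 290 mm on each side.

L = 290 mm on each side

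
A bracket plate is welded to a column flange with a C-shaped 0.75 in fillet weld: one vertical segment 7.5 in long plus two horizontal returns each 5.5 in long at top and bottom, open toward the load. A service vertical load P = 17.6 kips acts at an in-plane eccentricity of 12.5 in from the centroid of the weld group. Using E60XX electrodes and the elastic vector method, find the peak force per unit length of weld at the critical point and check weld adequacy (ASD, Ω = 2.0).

f_max ≈ 5.44 kip/in; adequate

E60XX → F_EXX = 60 ksi.
Total weld length L_w = 18.5 in. Treat welds as unit-width lines.
Centroid: x̄ = 2×5.5×2.75 / 18.5 = 1.635 in from the vertical weld.
Polar moment about centroid: J = I_x + I_y = [7.5³/12 + 2×5.5×3.75²] + [7.5×1.635² + 2(5.5³/12 + 5.5×1.115²)] = 251.3 in³.
Direct shear f_v = P/L_w = 17.6 / 18.5 = 0.9514 kip/in (vertical).
Torsion M = P·e = 17.6 × 12.5 = 220 kip·in.
Critical point at (x, y) = (3.865, 3.75) from centroid. f_tx = M·y/J = 3.283 kip/in; f_ty = M·x/J = 3.384 kip/in.
Resultant f_max = √[f_tx² + (f_v + f_ty)²] = √[3.283² + (0.9514 + 3.384)²] = 5.438 kip/in.
Capacity per unit length: r_n/Ω = (1/2.0) × 0.6 × 60 × (0.707 × 0.75) = 9.544 kip/in.
5.438 ≤ 9.544 → adequate.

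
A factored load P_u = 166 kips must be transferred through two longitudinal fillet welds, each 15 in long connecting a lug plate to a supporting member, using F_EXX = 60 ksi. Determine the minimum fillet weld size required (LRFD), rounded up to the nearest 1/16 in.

w = 5/16 in

Total weld length L = 30 in.
Required throat t_e = P_u / (φ × 0.6 F_EXX × L) = 166 / (0.75 × 0.6 × 60 × 30) = 0.2049 in.
Required leg w = t_e / 0.707 = 0.2899 in → use 5/16 in.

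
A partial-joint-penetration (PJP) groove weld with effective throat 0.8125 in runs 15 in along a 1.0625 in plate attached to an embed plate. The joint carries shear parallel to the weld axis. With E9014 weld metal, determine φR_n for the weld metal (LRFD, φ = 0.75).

φR_n ≈ 494 kips

E90XX → F_EXX = 90 ksi.
Effective throat (given) t_e = 0.8125 in.
A_we = 0.8125 × 15 = 12.19 in².
F_nw = 0.6 F_EXX = 54 ksi.
φR_n = 0.75 × 54 × 12.19 = 493.6 kips.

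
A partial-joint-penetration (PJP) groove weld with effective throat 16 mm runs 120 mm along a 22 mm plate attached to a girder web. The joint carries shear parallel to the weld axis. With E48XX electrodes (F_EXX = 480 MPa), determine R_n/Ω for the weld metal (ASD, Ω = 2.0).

Effective throat (given) t_e = 16 mm.
A_we = 16 × 120 = 1920 mm².
F_nw = 0.6 F_EXX = 288 MPa.
R_n/Ω = (288 × 1920) / 2.0 × 10⁻³ = 276.5 kN.

R_n/Ω ≈ 276 kN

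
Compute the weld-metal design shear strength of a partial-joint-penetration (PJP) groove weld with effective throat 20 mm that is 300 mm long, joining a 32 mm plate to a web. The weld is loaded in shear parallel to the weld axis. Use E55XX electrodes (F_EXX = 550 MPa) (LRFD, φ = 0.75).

Effective throat (given) t_e = 20 mm.
A_we = 20 × 300 = 6000 mm².
F_nw = 0.6 F_EXX = 330 MPa.
φR_n = 0.75 × 330 × 6000 × 10⁻³ = 1485 kN.

φR_n ≈ 1480 kN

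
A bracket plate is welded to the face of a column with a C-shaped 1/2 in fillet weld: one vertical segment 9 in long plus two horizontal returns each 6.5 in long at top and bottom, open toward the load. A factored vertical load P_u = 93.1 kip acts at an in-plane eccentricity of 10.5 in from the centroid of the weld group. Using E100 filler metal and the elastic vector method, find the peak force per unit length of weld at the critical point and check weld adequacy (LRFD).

E100XX → F_EXX = 100 ksi.
Total weld length L_w = 22 in. Treat welds as unit-width lines.
Centroid: x̄ = 2×6.5×3.25 / 22 = 1.92 in from the vertical weld.
Polar moment about centroid: J = I_x + I_y = [9³/12 + 2×6.5×4.5²] + [9×1.92² + 2(6.5³/12 + 6.5×1.33²)] = 425.9 in³.
Direct shear f_v = P/L_w = 93.1 / 22 = 4.232 kip/in (vertical).
Torsion M = P·e = 93.1 × 10.5 = 977.55 kip·in.
Critical point at (x, y) = (4.58, 4.5) from centroid. f_tx = M·y/J = 10.33 kip/in; f_ty = M·x/J = 10.51 kip/in.
Resultant f_max = √[f_tx² + (f_v + f_ty)²] = √[10.33² + (4.232 + 10.51)²] = 18 kip/in.
Capacity per unit length: φr_n = 0.75 × 0.6 × 100 × (0.707 × 0.5) = 15.91 kip/in.
18 > 15.91 → NOT adequate.

f_max ≈ 18 kip/in; NOT adequate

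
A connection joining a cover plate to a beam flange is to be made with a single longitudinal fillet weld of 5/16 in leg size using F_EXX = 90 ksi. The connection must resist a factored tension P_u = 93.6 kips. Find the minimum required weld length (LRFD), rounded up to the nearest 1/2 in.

L = 10.5 in

Throat t_e = 0.707 × 0.3125 = 0.2209 in.
φr_n = 0.75 × 0.6 × 90 × 0.2209 = 8.948 kips/in.
L_req = P_u / φr_n = 93.6 / 8.948 = 10.46 in total.
Round up → use L = 10.5 in.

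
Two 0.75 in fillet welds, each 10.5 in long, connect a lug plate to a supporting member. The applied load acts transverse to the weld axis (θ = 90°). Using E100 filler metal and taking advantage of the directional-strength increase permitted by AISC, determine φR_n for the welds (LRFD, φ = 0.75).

φR_n ≈ 752 kip

E100XX → F_EXX = 100 ksi.
t_e = 0.707 × 0.75 = 0.5302 in; A_we = 0.5302 × 21 = 11.14 in².
Directional factor: 1.0 + 0.5 sin^1.5(90°) = 1.5.
F_nw = 0.6 × 100 × 1.5 = 90 ksi.
φR_n = 0.75 × 90 × 11.14 = 751.6 kip.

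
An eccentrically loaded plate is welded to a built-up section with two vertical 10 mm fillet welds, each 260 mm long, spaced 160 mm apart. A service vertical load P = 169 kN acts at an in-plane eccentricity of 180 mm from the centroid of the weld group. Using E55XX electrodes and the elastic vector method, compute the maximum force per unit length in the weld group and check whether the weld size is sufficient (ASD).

f_max ≈ 953 N/mm; adequate

E55XX → F_EXX = 550 MPa.
Total weld length L_w = 520 mm. Treat welds as unit-width lines.
Polar moment about centroid: J = 2[d³/12 + d(b/2)²] = 2[260³/12 + 260×80²] = 6257000 mm³.
Direct shear f_v = P/L_w = 169×10³ / 520 = 325 N/mm (vertical).
Torsion M = P·e = 169×10³ × 180 = 30420000 N·mm.
Critical point at (x, y) = (80, 130) from centroid. f_tx = M·y/J = 632 N/mm; f_ty = M·x/J = 388.9 N/mm.
Resultant f_max = √[f_tx² + (f_v + f_ty)²] = √[632² + (325 + 388.9)²] = 953.5 N/mm.
Capacity per unit length: r_n/Ω = (1/2.0) × 0.6 × 550 × (0.707 × 10) = 1167 N/mm.
953.5 ≤ 1167 → adequate.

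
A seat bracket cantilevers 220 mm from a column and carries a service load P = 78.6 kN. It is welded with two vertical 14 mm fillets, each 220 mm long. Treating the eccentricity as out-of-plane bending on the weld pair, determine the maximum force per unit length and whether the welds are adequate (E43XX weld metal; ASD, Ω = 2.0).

E43XX → F_EXX = 430 MPa.
L_w = 2 × 220 = 440 mm; section modulus (unit throat) S = 2 × L²/6 = 16130 mm².
Direct shear f_v = P/L_w = 78.6×10³/440 = 178.6 N/mm.
Moment M = P × e = 78.6×10³ × 220 = 17292000 N·mm; bending f_b = M/S = 1072 N/mm.
f_max = √(f_v² + f_b²) = √(178.6² + 1072²) = 1087 N/mm.
r_n/Ω = (1/2.0) × 0.6 × 430 × (0.707 × 14) = 1277 N/mm → adequate.

f_max ≈ 1090 N/mm; adequate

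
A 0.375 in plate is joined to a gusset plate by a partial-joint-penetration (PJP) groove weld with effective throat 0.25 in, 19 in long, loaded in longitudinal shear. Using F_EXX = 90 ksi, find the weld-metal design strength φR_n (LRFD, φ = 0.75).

Effective throat (given) t_e = 0.25 in.
A_we = 0.25 × 19 = 4.75 in².
F_nw = 0.6 F_EXX = 54 ksi.
φR_n = 0.75 × 54 × 4.75 = 192.4 kips.

φR_n ≈ 192 kips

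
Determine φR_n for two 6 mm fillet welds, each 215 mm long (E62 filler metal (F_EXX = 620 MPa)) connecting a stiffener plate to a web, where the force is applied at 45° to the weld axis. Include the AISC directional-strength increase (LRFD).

t_e = 0.707 × 6 = 4.242 mm; A_we = 4.242 × 430 = 1824 mm².
Directional factor: 1.0 + 0.5 sin^1.5(45°) = 1.297.
F_nw = 0.6 × 620 × 1.297 = 482.6 MPa.
φR_n = 0.75 × 482.6 × 1824 × 10⁻³ = 660.2 kN.

φR_n ≈ 660 kN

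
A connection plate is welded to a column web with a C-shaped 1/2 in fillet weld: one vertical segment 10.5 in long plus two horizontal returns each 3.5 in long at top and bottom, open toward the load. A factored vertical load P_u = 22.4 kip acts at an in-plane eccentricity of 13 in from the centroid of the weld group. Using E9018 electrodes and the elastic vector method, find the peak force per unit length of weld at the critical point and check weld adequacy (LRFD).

f_max ≈ 6.3 kip/in; adequate

E90XX → F_EXX = 90 ksi.
Total weld length L_w = 17.5 in. Treat welds as unit-width lines.
Centroid: x̄ = 2×3.5×1.75 / 17.5 = 0.7 in from the vertical weld.
Polar moment about centroid: J = I_x + I_y = [10.5³/12 + 2×3.5×5.25²] + [10.5×0.7² + 2(3.5³/12 + 3.5×1.05²)] = 309.4 in³.
Direct shear f_v = P/L_w = 22.4 / 17.5 = 1.28 kip/in (vertical).
Torsion M = P·e = 22.4 × 13 = 291.2 kip·in.
Critical point at (x, y) = (2.8, 5.25) from centroid. f_tx = M·y/J = 4.941 kip/in; f_ty = M·x/J = 2.635 kip/in.
Resultant f_max = √[f_tx² + (f_v + f_ty)²] = √[4.941² + (1.28 + 2.635)²] = 6.304 kip/in.
Capacity per unit length: φr_n = 0.75 × 0.6 × 90 × (0.707 × 0.5) = 14.32 kip/in.
6.304 ≤ 14.32 → adequate.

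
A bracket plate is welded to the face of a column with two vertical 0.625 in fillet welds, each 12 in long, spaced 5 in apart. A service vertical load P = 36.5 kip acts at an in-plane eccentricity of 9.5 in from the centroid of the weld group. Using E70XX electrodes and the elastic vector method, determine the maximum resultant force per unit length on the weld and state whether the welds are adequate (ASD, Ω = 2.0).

f_max ≈ 5.9 kip/in; adequate

E70XX → F_EXX = 70 ksi.
Total weld length L_w = 24 in. Treat welds as unit-width lines.
Polar moment about centroid: J = 2[d³/12 + d(b/2)²] = 2[12³/12 + 12×2.5²] = 438 in³.
Direct shear f_v = P/L_w = 36.5 / 24 = 1.521 kip/in (vertical).
Torsion M = P·e = 36.5 × 9.5 = 346.75 kip·in.
Critical point at (x, y) = (2.5, 6) from centroid. f_tx = M·y/J = 4.75 kip/in; f_ty = M·x/J = 1.979 kip/in.
Resultant f_max = √[f_tx² + (f_v + f_ty)²] = √[4.75² + (1.521 + 1.979)²] = 5.9 kip/in.
Capacity per unit length: r_n/Ω = (1/2.0) × 0.6 × 70 × (0.707 × 0.625) = 9.279 kip/in.
5.9 ≤ 9.279 → adequate.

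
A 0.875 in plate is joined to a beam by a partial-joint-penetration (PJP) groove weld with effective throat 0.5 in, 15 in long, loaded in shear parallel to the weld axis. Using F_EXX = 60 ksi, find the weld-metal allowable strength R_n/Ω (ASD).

Effective throat (given) t_e = 0.5 in.
A_we = 0.5 × 15 = 7.5 in².
F_nw = 0.6 F_EXX = 36 ksi.
R_n/Ω = (36 × 7.5) / 2.0 = 135 kips.

R_n/Ω ≈ 135 kips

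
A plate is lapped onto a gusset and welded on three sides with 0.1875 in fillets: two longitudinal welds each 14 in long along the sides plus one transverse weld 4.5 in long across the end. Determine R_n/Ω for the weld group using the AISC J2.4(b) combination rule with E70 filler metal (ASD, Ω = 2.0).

R_n/Ω ≈ 90.5 kips

E70XX → F_EXX = 70 ksi.
t_e = 0.707 × 0.1875 = 0.1326 in.
R_nwl = 0.6 × 70 × 0.1326 × 28 = 155.9 kips (longitudinal, 2 welds).
R_nwt = 0.6 × 70 × 0.1326 × 4.5 = 25.05 kips (transverse, base value).
(i) R_nwl + R_nwt = 180.9 kips; (ii) 0.85 R_nwl + 1.5 R_nwt = 170.1 kips.
R_n = max = 180.9 kips [governs: (i)]; R_n/Ω = 90.47 kips.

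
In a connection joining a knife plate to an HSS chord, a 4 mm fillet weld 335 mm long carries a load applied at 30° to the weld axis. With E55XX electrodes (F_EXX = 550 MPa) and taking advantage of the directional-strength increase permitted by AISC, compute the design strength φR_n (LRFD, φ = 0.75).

φR_n ≈ 276 kN

t_e = 0.707 × 4 = 2.828 mm; A_we = 2.828 × 335 = 947.4 mm².
Directional factor: 1.0 + 0.5 sin^1.5(30°) = 1.177.
F_nw = 0.6 × 550 × 1.177 = 388.3 MPa.
φR_n = 0.75 × 388.3 × 947.4 × 10⁻³ = 275.9 kN.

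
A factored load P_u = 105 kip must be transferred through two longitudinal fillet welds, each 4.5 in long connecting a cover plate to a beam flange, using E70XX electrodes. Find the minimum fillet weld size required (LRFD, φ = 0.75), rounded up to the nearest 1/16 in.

w = 9/16 in

E70XX → F_EXX = 70 ksi.
Total weld length L = 9 in.
Required throat t_e = P_u / (φ × 0.6 F_EXX × L) = 105 / (0.75 × 0.6 × 70 × 9) = 0.3704 in.
Required leg w = t_e / 0.707 = 0.5239 in → use 9/16 in.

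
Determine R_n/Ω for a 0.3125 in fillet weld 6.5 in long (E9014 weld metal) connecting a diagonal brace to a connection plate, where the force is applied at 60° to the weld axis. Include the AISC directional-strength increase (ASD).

R_n/Ω ≈ 54.4 kips

E90XX → F_EXX = 90 ksi.
t_e = 0.707 × 0.3125 = 0.2209 in; A_we = 0.2209 × 6.5 = 1.436 in².
Directional factor: 1.0 + 0.5 sin^1.5(60°) = 1.403.
F_nw = 0.6 × 90 × 1.403 = 75.76 ksi.
R_n/Ω = (75.76 × 1.436) / 2.0 = 54.4 kips.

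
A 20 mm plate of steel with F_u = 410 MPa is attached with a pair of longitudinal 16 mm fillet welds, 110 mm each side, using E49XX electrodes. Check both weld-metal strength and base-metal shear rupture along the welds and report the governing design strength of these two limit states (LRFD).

E49XX → F_EXX = 490 MPa.
t_e = 0.707 × 16 = 11.31 mm; L = 220 mm.
Weld metal: φR_n = 0.75 × 0.6 × 490 × 11.31 × 220 × 10⁻³ = 548.7 kN.
Base metal (shear rupture): φR_n = 0.75 × 0.6 × 410 × 20 × 220 × 10⁻³ = 811.8 kN.
Governing: weld metal.

φR_n ≈ 549 kN (weld metal governs)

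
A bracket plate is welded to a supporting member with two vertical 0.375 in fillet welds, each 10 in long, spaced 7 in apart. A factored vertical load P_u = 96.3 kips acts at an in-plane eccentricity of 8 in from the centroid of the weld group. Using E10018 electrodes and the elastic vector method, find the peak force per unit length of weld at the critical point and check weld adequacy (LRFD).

f_max ≈ 14.7 kip/in; NOT adequate

E100XX → F_EXX = 100 ksi.
Total weld length L_w = 20 in. Treat welds as unit-width lines.
Polar moment about centroid: J = 2[d³/12 + d(b/2)²] = 2[10³/12 + 10×3.5²] = 411.7 in³.
Direct shear f_v = P/L_w = 96.3 / 20 = 4.815 kip/in (vertical).
Torsion M = P·e = 96.3 × 8 = 770.4 kip·in.
Critical point at (x, y) = (3.5, 5) from centroid. f_tx = M·y/J = 9.357 kip/in; f_ty = M·x/J = 6.55 kip/in.
Resultant f_max = √[f_tx² + (f_v + f_ty)²] = √[9.357² + (4.815 + 6.55)²] = 14.72 kip/in.
Capacity per unit length: φr_n = 0.75 × 0.6 × 100 × (0.707 × 0.375) = 11.93 kip/in.
14.72 > 11.93 → NOT adequate.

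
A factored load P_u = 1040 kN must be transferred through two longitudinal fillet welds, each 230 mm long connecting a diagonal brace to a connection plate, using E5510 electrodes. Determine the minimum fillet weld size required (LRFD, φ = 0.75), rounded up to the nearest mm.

E55XX → F_EXX = 550 MPa.
Total weld length L = 460 mm.
Required throat t_e = P_u / (φ × 0.6 F_EXX × L) = 1040 / (0.75 × 0.6 × 550 × 460 × 10⁻³) = 9.135 mm.
Required leg w = t_e / 0.707 = 12.92 mm → use 13 mm.

w = 13 mm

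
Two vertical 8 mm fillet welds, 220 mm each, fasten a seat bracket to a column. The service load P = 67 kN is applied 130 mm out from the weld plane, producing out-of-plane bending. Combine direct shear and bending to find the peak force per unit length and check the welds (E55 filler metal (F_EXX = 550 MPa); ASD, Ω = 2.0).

L_w = 2 × 220 = 440 mm; section modulus (unit throat) S = 2 × L²/6 = 16130 mm².
Direct shear f_v = P/L_w = 67×10³/440 = 152.3 N/mm.
Moment M = P × e = 67×10³ × 130 = 8710000 N·mm; bending f_b = M/S = 539.9 N/mm.
f_max = √(f_v² + f_b²) = √(152.3² + 539.9²) = 560.9 N/mm.
r_n/Ω = (1/2.0) × 0.6 × 550 × (0.707 × 8) = 933.2 N/mm → adequate.

f_max ≈ 561 N/mm; adequate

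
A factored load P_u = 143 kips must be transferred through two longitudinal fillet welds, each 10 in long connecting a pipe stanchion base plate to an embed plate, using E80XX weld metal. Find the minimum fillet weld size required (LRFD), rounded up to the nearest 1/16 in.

E80XX → F_EXX = 80 ksi.
Total weld length L = 20 in.
Required throat t_e = P_u / (φ × 0.6 F_EXX × L) = 143 / (0.75 × 0.6 × 80 × 20) = 0.1986 in.
Required leg w = t_e / 0.707 = 0.2809 in → use 5/16 in.

w = 5/16 in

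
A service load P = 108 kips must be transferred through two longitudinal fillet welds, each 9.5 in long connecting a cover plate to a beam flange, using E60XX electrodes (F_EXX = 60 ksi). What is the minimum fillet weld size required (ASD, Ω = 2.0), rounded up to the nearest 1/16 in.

w = 1/2 in

Total weld length L = 19 in.
Required throat t_e = P × Ω / (0.6 F_EXX × L) = 108 × 2.0 / (0.6 × 60 × 19) = 0.3158 in.
Required leg w = t_e / 0.707 = 0.4467 in → use 1/2 in.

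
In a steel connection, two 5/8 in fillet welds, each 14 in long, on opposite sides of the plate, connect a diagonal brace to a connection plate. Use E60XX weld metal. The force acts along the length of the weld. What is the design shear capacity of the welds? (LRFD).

φR_n ≈ 334 kips

E60XX → F_EXX = 60 ksi.
Effective throat t_e = 0.707 × 0.625 = 0.4419 in.
Total length L = 28 in; A_we = 0.4419 × 28 = 12.37 in².
F_nw = 0.6 F_EXX = 0.6 × 60 = 36 ksi.
φR_n = 0.75 × 36 × 12.37 = 334.1 kips.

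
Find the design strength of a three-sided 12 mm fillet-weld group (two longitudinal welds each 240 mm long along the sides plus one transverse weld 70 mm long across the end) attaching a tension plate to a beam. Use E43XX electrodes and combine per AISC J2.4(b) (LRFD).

E43XX → F_EXX = 430 MPa.
t_e = 0.707 × 12 = 8.484 mm.
R_nwl = 0.6 × 430 × 8.484 × 480 × 10⁻³ = 1051 kN (longitudinal, 2 welds).
R_nwt = 0.6 × 430 × 8.484 × 70 × 10⁻³ = 153.2 kN (transverse, base value).
(i) R_nwl + R_nwt = 1204 kN; (ii) 0.85 R_nwl + 1.5 R_nwt = 1123 kN.
R_n = max = 1204 kN [governs: (i)]; φR_n = 902.9 kN.

φR_n ≈ 903 kN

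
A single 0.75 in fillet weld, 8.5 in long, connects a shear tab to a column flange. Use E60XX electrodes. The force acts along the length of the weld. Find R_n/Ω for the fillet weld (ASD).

R_n/Ω ≈ 81.1 kips

E60XX → F_EXX = 60 ksi.
Effective throat t_e = 0.707 × 0.75 = 0.5302 in.
Total length L = 8.5 in; A_we = 0.5302 × 8.5 = 4.507 in².
F_nw = 0.6 F_EXX = 0.6 × 60 = 36 ksi.
R_n = 36 × 4.507 = 162.3 kips; R_n/Ω = 162.3/2.0 = 81.13 kips.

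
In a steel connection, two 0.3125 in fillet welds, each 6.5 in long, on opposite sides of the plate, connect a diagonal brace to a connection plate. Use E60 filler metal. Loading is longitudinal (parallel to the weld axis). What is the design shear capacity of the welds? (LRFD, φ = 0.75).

E60XX → F_EXX = 60 ksi.
Effective throat t_e = 0.707 × 0.3125 = 0.2209 in.
Total length L = 13 in; A_we = 0.2209 × 13 = 2.872 in².
F_nw = 0.6 F_EXX = 0.6 × 60 = 36 ksi.
φR_n = 0.75 × 36 × 2.872 = 77.55 kips.

φR_n ≈ 77.5 kips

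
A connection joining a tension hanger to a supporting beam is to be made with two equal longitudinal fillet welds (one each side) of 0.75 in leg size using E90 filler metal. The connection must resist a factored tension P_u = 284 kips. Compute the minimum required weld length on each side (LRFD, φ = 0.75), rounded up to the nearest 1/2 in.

L = 7 in on each side

E90XX → F_EXX = 90 ksi.
Throat t_e = 0.707 × 0.75 = 0.5302 in.
φr_n = 0.75 × 0.6 × 90 × 0.5302 = 21.48 kips/in.
L_req = P_u / φr_n = 284 / 21.48 = 13.22 in total.
Per side: 13.22 / 2 = 6.612 in.
Round up → use L = 7 in on each side.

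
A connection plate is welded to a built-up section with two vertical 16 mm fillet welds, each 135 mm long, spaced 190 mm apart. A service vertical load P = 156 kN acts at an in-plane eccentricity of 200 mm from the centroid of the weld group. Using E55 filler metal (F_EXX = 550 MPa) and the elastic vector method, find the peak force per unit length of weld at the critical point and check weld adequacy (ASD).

f_max ≈ 1780 N/mm; adequate

Total weld length L_w = 270 mm. Treat welds as unit-width lines.
Polar moment about centroid: J = 2[d³/12 + d(b/2)²] = 2[135³/12 + 135×95²] = 2847000 mm³.
Direct shear f_v = P/L_w = 156×10³ / 270 = 577.8 N/mm (vertical).
Torsion M = P·e = 156×10³ × 200 = 31200000 N·mm.
Critical point at (x, y) = (95, 67.5) from centroid. f_tx = M·y/J = 739.8 N/mm; f_ty = M·x/J = 1041 N/mm.
Resultant f_max = √[f_tx² + (f_v + f_ty)²] = √[739.8² + (577.8 + 1041)²] = 1780 N/mm.
Capacity per unit length: r_n/Ω = (1/2.0) × 0.6 × 550 × (0.707 × 16) = 1866 N/mm.
1780 ≤ 1866 → adequate.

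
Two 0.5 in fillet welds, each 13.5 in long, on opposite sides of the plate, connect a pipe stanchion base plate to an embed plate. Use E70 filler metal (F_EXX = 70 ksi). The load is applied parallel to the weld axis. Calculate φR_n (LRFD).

Effective throat t_e = 0.707 × 0.5 = 0.3535 in.
Total length L = 27 in; A_we = 0.3535 × 27 = 9.544 in².
F_nw = 0.6 F_EXX = 0.6 × 70 = 42 ksi.
φR_n = 0.75 × 42 × 9.544 = 300.7 kip.

φR_n ≈ 301 kip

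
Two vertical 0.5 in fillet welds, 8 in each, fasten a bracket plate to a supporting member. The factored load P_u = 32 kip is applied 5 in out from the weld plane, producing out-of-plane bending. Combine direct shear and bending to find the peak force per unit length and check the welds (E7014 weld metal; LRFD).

E70XX → F_EXX = 70 ksi.
L_w = 2 × 8 = 16 in; section modulus (unit throat) S = 2 × L²/6 = 21.33 in².
Direct shear f_v = P/L_w = 32/16 = 2 kip/in.
Moment M = P × e = 32 × 5 = 160 kip·in; bending f_b = M/S = 7.5 kip/in.
f_max = √(f_v² + f_b²) = √(2² + 7.5²) = 7.762 kip/in.
φr_n = 0.75 × 0.6 × 70 × (0.707 × 0.5) = 11.14 kip/in → adequate.

f_max ≈ 7.76 kip/in; adequate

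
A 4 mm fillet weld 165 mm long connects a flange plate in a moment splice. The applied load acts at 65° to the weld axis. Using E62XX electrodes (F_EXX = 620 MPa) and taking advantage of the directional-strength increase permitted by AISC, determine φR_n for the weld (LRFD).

φR_n ≈ 186 kN

t_e = 0.707 × 4 = 2.828 mm; A_we = 2.828 × 165 = 466.6 mm².
Directional factor: 1.0 + 0.5 sin^1.5(65°) = 1.431.
F_nw = 0.6 × 620 × 1.431 = 532.5 MPa.
φR_n = 0.75 × 532.5 × 466.6 × 10⁻³ = 186.4 kN.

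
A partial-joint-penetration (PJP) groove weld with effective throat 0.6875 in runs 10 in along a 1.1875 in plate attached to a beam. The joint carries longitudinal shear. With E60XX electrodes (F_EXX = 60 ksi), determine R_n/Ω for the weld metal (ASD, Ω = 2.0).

R_n/Ω ≈ 124 kips

Effective throat (given) t_e = 0.6875 in.
A_we = 0.6875 × 10 = 6.875 in².
F_nw = 0.6 F_EXX = 36 ksi.
R_n/Ω = (36 × 6.875) / 2.0 = 123.8 kips.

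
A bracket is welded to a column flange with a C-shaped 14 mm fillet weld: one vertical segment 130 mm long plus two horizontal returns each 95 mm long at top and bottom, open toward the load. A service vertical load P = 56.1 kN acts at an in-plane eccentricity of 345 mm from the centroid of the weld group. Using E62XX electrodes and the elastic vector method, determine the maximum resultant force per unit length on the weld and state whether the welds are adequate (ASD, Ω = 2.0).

f_max ≈ 1520 N/mm; adequate

E62XX → F_EXX = 620 MPa.
Total weld length L_w = 320 mm. Treat welds as unit-width lines.
Centroid: x̄ = 2×95×47.5 / 320 = 28.2 mm from the vertical weld.
Polar moment about centroid: J = I_x + I_y = [130³/12 + 2×95×65²] + [130×28.2² + 2(95³/12 + 95×19.3²)] = 1303000 mm³.
Direct shear f_v = P/L_w = 56.1×10³ / 320 = 175.3 N/mm (vertical).
Torsion M = P·e = 56.1×10³ × 345 = 19354000 N·mm.
Critical point at (x, y) = (66.8, 65) from centroid. f_tx = M·y/J = 965.6 N/mm; f_ty = M·x/J = 992.3 N/mm.
Resultant f_max = √[f_tx² + (f_v + f_ty)²] = √[965.6² + (175.3 + 992.3)²] = 1515 N/mm.
Capacity per unit length: r_n/Ω = (1/2.0) × 0.6 × 620 × (0.707 × 14) = 1841 N/mm.
1515 ≤ 1841 → adequate.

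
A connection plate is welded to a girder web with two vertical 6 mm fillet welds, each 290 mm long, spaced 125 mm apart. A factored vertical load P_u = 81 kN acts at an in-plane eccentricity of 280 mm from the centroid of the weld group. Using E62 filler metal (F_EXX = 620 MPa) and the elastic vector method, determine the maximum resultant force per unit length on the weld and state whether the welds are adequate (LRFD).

Total weld length L_w = 580 mm. Treat welds as unit-width lines.
Polar moment about centroid: J = 2[d³/12 + d(b/2)²] = 2[290³/12 + 290×62.5²] = 6330000 mm³.
Direct shear f_v = P/L_w = 81×10³ / 580 = 139.7 N/mm (vertical).
Torsion M = P·e = 81×10³ × 280 = 22680000 N·mm.
Critical point at (x, y) = (62.5, 145) from centroid. f_tx = M·y/J = 519.5 N/mm; f_ty = M·x/J = 223.9 N/mm.
Resultant f_max = √[f_tx² + (f_v + f_ty)²] = √[519.5² + (139.7 + 223.9)²] = 634.1 N/mm.
Capacity per unit length: φr_n = 0.75 × 0.6 × 620 × (0.707 × 6) = 1184 N/mm.
634.1 ≤ 1184 → adequate.

f_max ≈ 634 N/mm; adequate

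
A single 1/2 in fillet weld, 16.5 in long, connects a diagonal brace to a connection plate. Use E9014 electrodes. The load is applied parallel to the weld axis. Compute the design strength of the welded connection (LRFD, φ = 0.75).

E90XX → F_EXX = 90 ksi.
Effective throat t_e = 0.707 × 0.5 = 0.3535 in.
Total length L = 16.5 in; A_we = 0.3535 × 16.5 = 5.833 in².
F_nw = 0.6 F_EXX = 0.6 × 90 = 54 ksi.
φR_n = 0.75 × 54 × 5.833 = 236.2 kips.

φR_n ≈ 236 kips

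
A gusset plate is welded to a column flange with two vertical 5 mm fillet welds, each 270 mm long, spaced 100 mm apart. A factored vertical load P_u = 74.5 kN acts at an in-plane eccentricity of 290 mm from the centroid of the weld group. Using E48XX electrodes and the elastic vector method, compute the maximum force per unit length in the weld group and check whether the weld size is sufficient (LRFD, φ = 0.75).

f_max ≈ 731 N/mm; adequate

E48XX → F_EXX = 480 MPa.
Total weld length L_w = 540 mm. Treat welds as unit-width lines.
Polar moment about centroid: J = 2[d³/12 + d(b/2)²] = 2[270³/12 + 270×50²] = 4630000 mm³.
Direct shear f_v = P/L_w = 74.5×10³ / 540 = 138 N/mm (vertical).
Torsion M = P·e = 74.5×10³ × 290 = 21605000 N·mm.
Critical point at (x, y) = (50, 135) from centroid. f_tx = M·y/J = 629.9 N/mm; f_ty = M·x/J = 233.3 N/mm.
Resultant f_max = √[f_tx² + (f_v + f_ty)²] = √[629.9² + (138 + 233.3)²] = 731.2 N/mm.
Capacity per unit length: φr_n = 0.75 × 0.6 × 480 × (0.707 × 5) = 763.6 N/mm.
731.2 ≤ 763.6 → adequate.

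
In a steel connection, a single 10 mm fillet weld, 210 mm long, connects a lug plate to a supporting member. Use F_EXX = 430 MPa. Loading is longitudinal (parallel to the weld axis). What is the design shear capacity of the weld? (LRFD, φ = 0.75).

Effective throat t_e = 0.707 × 10 = 7.07 mm.
Total length L = 210 mm; A_we = 7.07 × 210 = 1485 mm².
F_nw = 0.6 F_EXX = 0.6 × 430 = 258 MPa.
φR_n = 0.75 × 258 × 1485 × 10⁻³ = 287.3 kN.

φR_n ≈ 287 kN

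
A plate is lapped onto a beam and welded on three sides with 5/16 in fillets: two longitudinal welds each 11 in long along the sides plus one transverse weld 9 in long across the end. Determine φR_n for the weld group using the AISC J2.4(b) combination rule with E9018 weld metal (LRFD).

φR_n ≈ 288 kips

E90XX → F_EXX = 90 ksi.
t_e = 0.707 × 0.3125 = 0.2209 in.
R_nwl = 0.6 × 90 × 0.2209 × 22 = 262.5 kips (longitudinal, 2 welds).
R_nwt = 0.6 × 90 × 0.2209 × 9 = 107.4 kips (transverse, base value).
(i) R_nwl + R_nwt = 369.8 kips; (ii) 0.85 R_nwl + 1.5 R_nwt = 384.2 kips.
R_n = max = 384.2 kips [governs: (ii)]; φR_n = 288.1 kips.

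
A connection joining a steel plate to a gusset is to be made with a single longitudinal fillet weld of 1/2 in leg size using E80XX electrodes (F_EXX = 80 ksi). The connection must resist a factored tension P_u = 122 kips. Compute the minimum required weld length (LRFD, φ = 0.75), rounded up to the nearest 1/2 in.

L = 10 in

Throat t_e = 0.707 × 0.5 = 0.3535 in.
φr_n = 0.75 × 0.6 × 80 × 0.3535 = 12.73 kips/in.
L_req = P_u / φr_n = 122 / 12.73 = 9.587 in total.
Round up → use L = 10 in.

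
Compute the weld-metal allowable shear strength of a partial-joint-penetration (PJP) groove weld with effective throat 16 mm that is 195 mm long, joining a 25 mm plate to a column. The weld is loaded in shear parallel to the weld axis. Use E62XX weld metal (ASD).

R_n/Ω ≈ 580 kN

E62XX → F_EXX = 620 MPa.
Effective throat (given) t_e = 16 mm.
A_we = 16 × 195 = 3120 mm².
F_nw = 0.6 F_EXX = 372 MPa.
R_n/Ω = (372 × 3120) / 2.0 × 10⁻³ = 580.3 kN.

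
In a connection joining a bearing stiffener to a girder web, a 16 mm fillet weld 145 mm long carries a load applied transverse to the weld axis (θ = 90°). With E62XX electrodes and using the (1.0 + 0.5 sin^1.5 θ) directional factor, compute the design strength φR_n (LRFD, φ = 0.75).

φR_n ≈ 686 kN

E62XX → F_EXX = 620 MPa.
t_e = 0.707 × 16 = 11.31 mm; A_we = 11.31 × 145 = 1640 mm².
Directional factor: 1.0 + 0.5 sin^1.5(90°) = 1.5.
F_nw = 0.6 × 620 × 1.5 = 558 MPa.
φR_n = 0.75 × 558 × 1640 × 10⁻³ = 686.4 kN.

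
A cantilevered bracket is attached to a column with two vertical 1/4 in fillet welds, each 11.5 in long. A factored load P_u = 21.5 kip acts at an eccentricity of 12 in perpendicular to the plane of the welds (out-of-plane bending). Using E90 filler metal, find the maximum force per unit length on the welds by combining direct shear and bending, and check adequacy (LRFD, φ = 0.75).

E90XX → F_EXX = 90 ksi.
L_w = 2 × 11.5 = 23 in; section modulus (unit throat) S = 2 × L²/6 = 44.08 in².
Direct shear f_v = P/L_w = 21.5/23 = 0.9348 kip/in.
Moment M = P × e = 21.5 × 12 = 258 kip·in; bending f_b = M/S = 5.853 kip/in.
f_max = √(f_v² + f_b²) = √(0.9348² + 5.853²) = 5.927 kip/in.
φr_n = 0.75 × 0.6 × 90 × (0.707 × 0.25) = 7.158 kip/in → adequate.

f_max ≈ 5.93 kip/in; adequate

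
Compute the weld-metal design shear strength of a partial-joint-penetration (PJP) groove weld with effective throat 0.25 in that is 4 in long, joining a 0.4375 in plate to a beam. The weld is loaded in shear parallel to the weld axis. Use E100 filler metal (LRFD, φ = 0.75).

E100XX → F_EXX = 100 ksi.
Effective throat (given) t_e = 0.25 in.
A_we = 0.25 × 4 = 1 in².
F_nw = 0.6 F_EXX = 60 ksi.
φR_n = 0.75 × 60 × 1 = 45 kips.

φR_n ≈ 45 kips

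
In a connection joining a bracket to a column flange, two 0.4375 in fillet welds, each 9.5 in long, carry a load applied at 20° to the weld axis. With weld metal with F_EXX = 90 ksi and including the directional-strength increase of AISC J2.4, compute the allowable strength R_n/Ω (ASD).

t_e = 0.707 × 0.4375 = 0.3093 in; A_we = 0.3093 × 19 = 5.877 in².
Directional factor: 1.0 + 0.5 sin^1.5(20°) = 1.1.
F_nw = 0.6 × 90 × 1.1 = 59.4 ksi.
R_n/Ω = (59.4 × 5.877) / 2.0 = 174.5 kip.

R_n/Ω ≈ 175 kip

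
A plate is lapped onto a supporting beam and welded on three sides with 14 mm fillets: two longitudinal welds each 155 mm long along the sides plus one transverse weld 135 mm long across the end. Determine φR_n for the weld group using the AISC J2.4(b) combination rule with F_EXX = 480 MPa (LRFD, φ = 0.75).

t_e = 0.707 × 14 = 9.898 mm.
R_nwl = 0.6 × 480 × 9.898 × 310 × 10⁻³ = 883.7 kN (longitudinal, 2 welds).
R_nwt = 0.6 × 480 × 9.898 × 135 × 10⁻³ = 384.8 kN (transverse, base value).
(i) R_nwl + R_nwt = 1269 kN; (ii) 0.85 R_nwl + 1.5 R_nwt = 1328 kN.
R_n = max = 1328 kN [governs: (ii)]; φR_n = 996.3 kN.

φR_n ≈ 996 kN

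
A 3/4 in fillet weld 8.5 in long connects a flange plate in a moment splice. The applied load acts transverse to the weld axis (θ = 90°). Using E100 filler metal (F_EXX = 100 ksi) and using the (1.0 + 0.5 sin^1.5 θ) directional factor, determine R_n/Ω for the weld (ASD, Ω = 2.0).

t_e = 0.707 × 0.75 = 0.5302 in; A_we = 0.5302 × 8.5 = 4.507 in².
Directional factor: 1.0 + 0.5 sin^1.5(90°) = 1.5.
F_nw = 0.6 × 100 × 1.5 = 90 ksi.
R_n/Ω = (90 × 4.507) / 2.0 = 202.8 kips.

R_n/Ω ≈ 203 kips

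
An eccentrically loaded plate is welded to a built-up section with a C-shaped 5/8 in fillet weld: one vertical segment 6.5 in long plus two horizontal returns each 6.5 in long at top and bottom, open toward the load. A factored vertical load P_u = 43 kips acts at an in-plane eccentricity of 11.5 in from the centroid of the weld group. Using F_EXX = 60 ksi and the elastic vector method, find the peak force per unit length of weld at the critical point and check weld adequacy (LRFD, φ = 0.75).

f_max ≈ 12.5 kip/in; NOT adequate

Total weld length L_w = 19.5 in. Treat welds as unit-width lines.
Centroid: x̄ = 2×6.5×3.25 / 19.5 = 2.167 in from the vertical weld.
Polar moment about centroid: J = I_x + I_y = [6.5³/12 + 2×6.5×3.25²] + [6.5×2.167² + 2(6.5³/12 + 6.5×1.083²)] = 251.7 in³.
Direct shear f_v = P/L_w = 43 / 19.5 = 2.205 kip/in (vertical).
Torsion M = P·e = 43 × 11.5 = 494.5 kip·in.
Critical point at (x, y) = (4.333, 3.25) from centroid. f_tx = M·y/J = 6.384 kip/in; f_ty = M·x/J = 8.512 kip/in.
Resultant f_max = √[f_tx² + (f_v + f_ty)²] = √[6.384² + (2.205 + 8.512)²] = 12.47 kip/in.
Capacity per unit length: φr_n = 0.75 × 0.6 × 60 × (0.707 × 0.625) = 11.93 kip/in.
12.47 > 11.93 → NOT adequate.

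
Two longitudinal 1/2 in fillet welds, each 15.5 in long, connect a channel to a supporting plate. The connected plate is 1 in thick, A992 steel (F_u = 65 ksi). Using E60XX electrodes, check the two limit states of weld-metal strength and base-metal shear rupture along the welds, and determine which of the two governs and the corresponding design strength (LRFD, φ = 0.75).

φR_n ≈ 296 kip (weld metal governs)

E60XX → F_EXX = 60 ksi.
t_e = 0.707 × 0.5 = 0.3535 in; L = 31 in.
Weld metal: φR_n = 0.75 × 0.6 × 60 × 0.3535 × 31 = 295.9 kip.
Base metal (shear rupture): φR_n = 0.75 × 0.6 × 65 × 1 × 31 = 906.8 kip.
Governing: weld metal.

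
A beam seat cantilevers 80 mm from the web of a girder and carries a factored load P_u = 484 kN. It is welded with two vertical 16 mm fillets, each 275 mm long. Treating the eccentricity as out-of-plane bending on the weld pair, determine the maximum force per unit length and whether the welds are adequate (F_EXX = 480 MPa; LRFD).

f_max ≈ 1770 N/mm; adequate

L_w = 2 × 275 = 550 mm; section modulus (unit throat) S = 2 × L²/6 = 25210 mm².
Direct shear f_v = P/L_w = 484×10³/550 = 880 N/mm.
Moment M = P × e = 484×10³ × 80 = 38720000 N·mm; bending f_b = M/S = 1536 N/mm.
f_max = √(f_v² + f_b²) = √(880² + 1536²) = 1770 N/mm.
φr_n = 0.75 × 0.6 × 480 × (0.707 × 16) = 2443 N/mm → adequate.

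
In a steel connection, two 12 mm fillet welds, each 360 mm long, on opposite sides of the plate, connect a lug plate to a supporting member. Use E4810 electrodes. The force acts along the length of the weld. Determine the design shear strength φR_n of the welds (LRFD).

φR_n ≈ 1320 kN

E48XX → F_EXX = 480 MPa.
Effective throat t_e = 0.707 × 12 = 8.484 mm.
Total length L = 720 mm; A_we = 8.484 × 720 = 6108 mm².
F_nw = 0.6 F_EXX = 0.6 × 480 = 288 MPa.
φR_n = 0.75 × 288 × 6108 × 10⁻³ = 1319 kN.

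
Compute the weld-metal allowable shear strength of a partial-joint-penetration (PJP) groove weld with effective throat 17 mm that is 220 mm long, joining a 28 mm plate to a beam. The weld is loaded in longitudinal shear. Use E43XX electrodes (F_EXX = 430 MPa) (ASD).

Effective throat (given) t_e = 17 mm.
A_we = 17 × 220 = 3740 mm².
F_nw = 0.6 F_EXX = 258 MPa.
R_n/Ω = (258 × 3740) / 2.0 × 10⁻³ = 482.5 kN.

R_n/Ω ≈ 482 kN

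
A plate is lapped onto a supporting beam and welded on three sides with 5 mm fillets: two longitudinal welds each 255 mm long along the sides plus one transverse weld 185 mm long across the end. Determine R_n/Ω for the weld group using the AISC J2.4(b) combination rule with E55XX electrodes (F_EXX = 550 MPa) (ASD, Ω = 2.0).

t_e = 0.707 × 5 = 3.535 mm.
R_nwl = 0.6 × 550 × 3.535 × 510 × 10⁻³ = 594.9 kN (longitudinal, 2 welds).
R_nwt = 0.6 × 550 × 3.535 × 185 × 10⁻³ = 215.8 kN (transverse, base value).
(i) R_nwl + R_nwt = 810.8 kN; (ii) 0.85 R_nwl + 1.5 R_nwt = 829.4 kN.
R_n = max = 829.4 kN [governs: (ii)]; R_n/Ω = 414.7 kN.

R_n/Ω ≈ 415 kN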